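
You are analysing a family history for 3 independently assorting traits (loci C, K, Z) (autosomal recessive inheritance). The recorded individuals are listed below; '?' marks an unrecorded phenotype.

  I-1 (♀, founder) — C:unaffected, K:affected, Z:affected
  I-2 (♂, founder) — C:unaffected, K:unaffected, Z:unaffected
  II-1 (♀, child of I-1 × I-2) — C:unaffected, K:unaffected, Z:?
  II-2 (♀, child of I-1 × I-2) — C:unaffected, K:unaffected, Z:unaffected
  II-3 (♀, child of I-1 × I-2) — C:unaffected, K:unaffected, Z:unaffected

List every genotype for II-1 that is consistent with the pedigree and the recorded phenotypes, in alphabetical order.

C/I-1 un ·: CC|Cc
C/I-2 un ·: CC|Cc
C/II-1 un I-1×I-2: CC|Cc
C/II-2 un I-1×I-2: CC|Cc
C/II-3 un I-1×I-2: CC|Cc
⇒ C over [I-1,I-2,II-1,II-2,II-3]: 25 consistent
K/I-1 aff ·: kk
K/I-2 un ·: KK|Kk
K/II-1 un I-1×I-2: Kk
K/II-2 un I-1×I-2: Kk
K/II-3 un I-1×I-2: Kk
⇒ K over [I-1,I-2,II-1,II-2,II-3]: 2 consistent
Z/I-1 aff ·: zz
Z/I-2 un ·: ZZ|Zz
Z/II-1 ? I-1×I-2: Zz|zz
Z/II-2 un I-1×I-2: Zz
Z/II-3 un I-1×I-2: Zz
⇒ Z over [I-1,I-2,II-1,II-2,II-3]: 3 consistent

II-1 ∈ {CC Kk Zz, CC Kk zz, Cc Kk Zz, Cc Kk zz}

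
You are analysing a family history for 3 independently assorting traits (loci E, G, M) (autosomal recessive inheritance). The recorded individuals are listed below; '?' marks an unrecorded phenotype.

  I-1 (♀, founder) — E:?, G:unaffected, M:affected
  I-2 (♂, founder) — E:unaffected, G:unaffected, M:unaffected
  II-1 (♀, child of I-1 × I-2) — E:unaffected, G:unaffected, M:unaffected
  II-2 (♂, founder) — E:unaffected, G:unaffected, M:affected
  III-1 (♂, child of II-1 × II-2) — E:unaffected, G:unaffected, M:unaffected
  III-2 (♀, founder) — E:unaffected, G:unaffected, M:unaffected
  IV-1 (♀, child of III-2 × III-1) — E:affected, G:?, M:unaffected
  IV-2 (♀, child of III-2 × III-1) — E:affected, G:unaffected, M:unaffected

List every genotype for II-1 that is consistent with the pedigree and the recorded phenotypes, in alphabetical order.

II-1 ∈ {EE GG Mm, EE Gg Mm, Ee GG Mm, Ee Gg Mm}

E/I-1 ? ·: EE|Ee|ee
E/I-2 un ·: EE|Ee
E/II-1 un I-1×I-2: EE|Ee
E/II-2 un ·: EE|Ee
E/III-1 un II-1×II-2: Ee
E/III-2 un ·: Ee
E/IV-1 aff III-2×III-1: ee
E/IV-2 aff III-2×III-1: ee
⇒ E over [I-1,I-2,II-1,II-2,III-1,III-2,IV-1,IV-2]: 14 consistent
G/I-1 un ·: GG|Gg
G/I-2 un ·: GG|Gg
G/II-1 un I-1×I-2: GG|Gg
G/II-2 un ·: GG|Gg
G/III-1 un II-1×II-2: GG|Gg
G/III-2 un ·: GG|Gg
G/IV-1 ? III-2×III-1: GG|Gg|gg
G/IV-2 un III-2×III-1: GG|Gg
⇒ G over [I-1,I-2,II-1,II-2,III-1,III-2,IV-1,IV-2]: 170 consistent
M/I-1 aff ·: mm
M/I-2 un ·: MM|Mm
M/II-1 un I-1×I-2: Mm
M/II-2 aff ·: mm
M/III-1 un II-1×II-2: Mm
M/III-2 un ·: MM|Mm
M/IV-1 un III-2×III-1: MM|Mm
M/IV-2 un III-2×III-1: MM|Mm
⇒ M over [I-1,I-2,II-1,II-2,III-1,III-2,IV-1,IV-2]: 16 consistent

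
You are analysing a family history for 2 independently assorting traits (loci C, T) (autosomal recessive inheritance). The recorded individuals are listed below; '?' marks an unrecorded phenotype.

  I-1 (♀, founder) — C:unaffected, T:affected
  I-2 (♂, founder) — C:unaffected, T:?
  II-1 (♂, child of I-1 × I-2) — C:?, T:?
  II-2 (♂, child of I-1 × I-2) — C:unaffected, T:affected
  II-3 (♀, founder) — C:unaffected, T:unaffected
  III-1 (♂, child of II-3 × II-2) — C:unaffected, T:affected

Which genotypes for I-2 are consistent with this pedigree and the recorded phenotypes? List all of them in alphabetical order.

C/I-1 un ·: CC|Cc
C/I-2 un ·: CC|Cc
C/II-1 ? I-1×I-2: CC|Cc|cc
C/II-2 un I-1×I-2: CC|Cc
C/II-3 un ·: CC|Cc
C/III-1 un II-3×II-2: CC|Cc
⇒ C over [I-1,I-2,II-1,II-2,II-3,III-1]: 52 consistent
T/I-1 aff ·: tt
T/I-2 ? ·: Tt|tt
T/II-1 ? I-1×I-2: Tt|tt
T/II-2 aff I-1×I-2: tt
T/II-3 un ·: Tt
T/III-1 aff II-3×II-2: tt
⇒ T over [I-1,I-2,II-1,II-2,II-3,III-1]: 3 consistent

I-2 ∈ {CC Tt, CC tt, Cc Tt, Cc tt}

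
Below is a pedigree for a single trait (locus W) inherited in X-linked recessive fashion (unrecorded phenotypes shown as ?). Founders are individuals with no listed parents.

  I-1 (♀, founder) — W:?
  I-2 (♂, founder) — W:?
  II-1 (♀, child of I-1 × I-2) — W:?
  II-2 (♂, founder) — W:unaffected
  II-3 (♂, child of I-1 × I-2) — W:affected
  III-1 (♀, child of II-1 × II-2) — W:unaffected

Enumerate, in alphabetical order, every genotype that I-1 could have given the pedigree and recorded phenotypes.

W/I-1 ? ·: X^WX^w|X^wX^w
W/I-2 ? ·: X^WY|X^wY
W/II-1 ? I-1×I-2: X^WX^W|X^WX^w|X^wX^w
W/II-2 un ·: X^WY
W/II-3 aff I-1×I-2: X^wY
W/III-1 un II-1×II-2: X^WX^W|X^WX^w
⇒ W over [I-1,I-2,II-1,II-2,II-3,III-1]: 9 consistent

I-1 ∈ {X^WX^w, X^wX^w}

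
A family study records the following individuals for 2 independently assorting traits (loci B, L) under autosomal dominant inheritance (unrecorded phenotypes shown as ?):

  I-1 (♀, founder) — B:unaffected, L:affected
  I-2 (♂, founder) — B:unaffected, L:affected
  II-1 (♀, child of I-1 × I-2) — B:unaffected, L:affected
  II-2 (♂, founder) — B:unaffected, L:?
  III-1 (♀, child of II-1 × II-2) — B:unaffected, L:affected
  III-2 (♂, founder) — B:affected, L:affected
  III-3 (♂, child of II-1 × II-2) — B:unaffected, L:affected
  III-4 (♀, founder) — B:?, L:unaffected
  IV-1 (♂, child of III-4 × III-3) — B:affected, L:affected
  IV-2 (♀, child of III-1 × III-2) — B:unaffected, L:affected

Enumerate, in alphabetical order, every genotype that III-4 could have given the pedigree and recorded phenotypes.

B/I-1 un ·: bb
B/I-2 un ·: bb
B/II-1 un I-1×I-2: bb
B/II-2 un ·: bb
B/III-1 un II-1×II-2: bb
B/III-2 aff ·: Bb
B/III-3 un II-1×II-2: bb
B/III-4 ? ·: Bb|BB
B/IV-1 aff III-4×III-3: Bb
B/IV-2 un III-1×III-2: bb
⇒ B over [I-1,I-2,II-1,II-2,III-1,III-2,III-3,III-4,IV-1,IV-2]: 2 consistent
L/I-1 aff ·: Ll|LL
L/I-2 aff ·: Ll|LL
L/II-1 aff I-1×I-2: Ll|LL
L/II-2 ? ·: ll|Ll|LL
L/III-1 aff II-1×II-2: Ll|LL
L/III-2 aff ·: Ll|LL
L/III-3 aff II-1×II-2: Ll|LL
L/III-4 un ·: ll
L/IV-1 aff III-4×III-3: Ll
L/IV-2 aff III-1×III-2: Ll|LL
⇒ L over [I-1,I-2,II-1,II-2,III-1,III-2,III-3,III-4,IV-1,IV-2]: 180 consistent

III-4 ∈ {BB ll, Bb ll}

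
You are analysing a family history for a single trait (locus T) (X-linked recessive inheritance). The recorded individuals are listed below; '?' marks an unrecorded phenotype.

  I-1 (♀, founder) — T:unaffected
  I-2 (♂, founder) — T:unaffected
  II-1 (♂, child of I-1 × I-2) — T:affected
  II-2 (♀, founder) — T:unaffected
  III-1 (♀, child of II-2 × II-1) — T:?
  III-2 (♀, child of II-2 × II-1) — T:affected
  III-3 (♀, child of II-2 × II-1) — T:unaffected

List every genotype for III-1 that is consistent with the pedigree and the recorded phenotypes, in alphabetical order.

III-1 ∈ {X^TX^t, X^tX^t}

T/I-1 un ·: X^TX^t
T/I-2 un ·: X^TY
T/II-1 aff I-1×I-2: X^tY
T/II-2 un ·: X^TX^t
T/III-1 ? II-2×II-1: X^TX^t|X^tX^t
T/III-2 aff II-2×II-1: X^tX^t
T/III-3 un II-2×II-1: X^TX^t
⇒ T over [I-1,I-2,II-1,II-2,III-1,III-2,III-3]: 2 consistent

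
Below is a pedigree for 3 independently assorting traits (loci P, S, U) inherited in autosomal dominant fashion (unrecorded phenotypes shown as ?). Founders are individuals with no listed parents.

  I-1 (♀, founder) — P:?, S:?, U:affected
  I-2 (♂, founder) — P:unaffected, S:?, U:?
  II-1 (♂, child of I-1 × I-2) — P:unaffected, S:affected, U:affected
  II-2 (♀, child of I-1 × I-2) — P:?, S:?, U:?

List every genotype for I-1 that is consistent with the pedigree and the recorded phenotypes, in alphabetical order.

P/I-1 ? ·: pp|Pp
P/I-2 un ·: pp
P/II-1 un I-1×I-2: pp
P/II-2 ? I-1×I-2: pp|Pp
⇒ P over [I-1,I-2,II-1,II-2]: 3 consistent
S/I-1 ? ·: ss|Ss|SS
S/I-2 ? ·: ss|Ss|SS
S/II-1 aff I-1×I-2: Ss|SS
S/II-2 ? I-1×I-2: ss|Ss|SS
⇒ S over [I-1,I-2,II-1,II-2]: 21 consistent
U/I-1 aff ·: Uu|UU
U/I-2 ? ·: uu|Uu|UU
U/II-1 aff I-1×I-2: Uu|UU
U/II-2 ? I-1×I-2: uu|Uu|UU
⇒ U over [I-1,I-2,II-1,II-2]: 18 consistent

I-1 ∈ {Pp SS UU, Pp SS Uu, Pp Ss UU, Pp Ss Uu, Pp ss UU, Pp ss Uu, pp SS UU, pp SS Uu, pp Ss UU, pp Ss Uu, pp ss UU, pp ss Uu}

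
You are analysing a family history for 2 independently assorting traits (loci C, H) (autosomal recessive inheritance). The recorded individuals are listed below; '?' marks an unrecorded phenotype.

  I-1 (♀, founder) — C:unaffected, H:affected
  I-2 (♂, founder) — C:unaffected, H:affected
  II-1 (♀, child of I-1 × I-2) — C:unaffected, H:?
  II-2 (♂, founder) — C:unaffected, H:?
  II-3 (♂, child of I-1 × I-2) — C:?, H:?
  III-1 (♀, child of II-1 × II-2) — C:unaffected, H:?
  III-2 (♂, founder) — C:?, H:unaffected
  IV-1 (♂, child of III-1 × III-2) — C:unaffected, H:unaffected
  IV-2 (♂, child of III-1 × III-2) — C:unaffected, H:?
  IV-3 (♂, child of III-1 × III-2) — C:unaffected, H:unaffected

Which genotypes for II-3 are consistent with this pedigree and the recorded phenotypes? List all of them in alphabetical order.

C/I-1 un ·: CC|Cc
C/I-2 un ·: CC|Cc
C/II-1 un I-1×I-2: CC|Cc
C/II-2 un ·: CC|Cc
C/II-3 ? I-1×I-2: CC|Cc|cc
C/III-1 un II-1×II-2: CC|Cc
C/III-2 ? ·: CC|Cc|cc
C/IV-1 un III-1×III-2: CC|Cc
C/IV-2 un III-1×III-2: CC|Cc
C/IV-3 un III-1×III-2: CC|Cc
⇒ C over [I-1,I-2,II-1,II-2,II-3,III-1,III-2,IV-1,IV-2,IV-3]: 674 consistent
H/I-1 aff ·: hh
H/I-2 aff ·: hh
H/II-1 ? I-1×I-2: hh
H/II-2 ? ·: HH|Hh|hh
H/II-3 ? I-1×I-2: hh
H/III-1 ? II-1×II-2: Hh|hh
H/III-2 un ·: HH|Hh
H/IV-1 un III-1×III-2: HH|Hh
H/IV-2 ? III-1×III-2: HH|Hh|hh
H/IV-3 un III-1×III-2: HH|Hh
⇒ H over [I-1,I-2,II-1,II-2,II-3,III-1,III-2,IV-1,IV-2,IV-3]: 46 consistent

II-3 ∈ {CC hh, Cc hh, cc hh}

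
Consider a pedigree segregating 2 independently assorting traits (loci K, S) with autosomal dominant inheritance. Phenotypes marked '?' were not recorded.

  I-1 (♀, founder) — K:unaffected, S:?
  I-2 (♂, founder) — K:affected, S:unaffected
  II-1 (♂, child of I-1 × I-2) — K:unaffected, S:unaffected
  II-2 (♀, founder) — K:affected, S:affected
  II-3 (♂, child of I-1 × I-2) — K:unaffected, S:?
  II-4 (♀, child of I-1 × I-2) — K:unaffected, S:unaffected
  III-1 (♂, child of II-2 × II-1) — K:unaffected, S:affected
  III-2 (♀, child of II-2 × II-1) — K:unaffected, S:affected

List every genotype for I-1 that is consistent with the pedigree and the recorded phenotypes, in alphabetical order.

I-1 ∈ {kk Ss, kk ss}

K/I-1 un ·: kk
K/I-2 aff ·: Kk
K/II-1 un I-1×I-2: kk
K/II-2 aff ·: Kk
K/II-3 un I-1×I-2: kk
K/II-4 un I-1×I-2: kk
K/III-1 un II-2×II-1: kk
K/III-2 un II-2×II-1: kk
⇒ K over [I-1,I-2,II-1,II-2,II-3,II-4,III-1,III-2]: 1 consistent
S/I-1 ? ·: ss|Ss
S/I-2 un ·: ss
S/II-1 un I-1×I-2: ss
S/II-2 aff ·: Ss|SS
S/II-3 ? I-1×I-2: ss|Ss
S/II-4 un I-1×I-2: ss
S/III-1 aff II-2×II-1: Ss
S/III-2 aff II-2×II-1: Ss
⇒ S over [I-1,I-2,II-1,II-2,II-3,II-4,III-1,III-2]: 6 consistent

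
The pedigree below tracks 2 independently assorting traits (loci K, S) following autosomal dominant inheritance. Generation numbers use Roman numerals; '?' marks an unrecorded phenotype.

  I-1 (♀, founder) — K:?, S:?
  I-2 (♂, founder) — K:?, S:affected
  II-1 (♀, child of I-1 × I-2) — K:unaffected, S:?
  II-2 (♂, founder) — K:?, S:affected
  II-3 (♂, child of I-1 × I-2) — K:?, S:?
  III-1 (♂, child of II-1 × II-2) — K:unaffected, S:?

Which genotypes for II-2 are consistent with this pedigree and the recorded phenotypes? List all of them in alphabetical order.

K/I-1 ? ·: kk|Kk
K/I-2 ? ·: kk|Kk
K/II-1 un I-1×I-2: kk
K/II-2 ? ·: kk|Kk
K/II-3 ? I-1×I-2: kk|Kk|KK
K/III-1 un II-1×II-2: kk
⇒ K over [I-1,I-2,II-1,II-2,II-3,III-1]: 16 consistent
S/I-1 ? ·: ss|Ss|SS
S/I-2 aff ·: Ss|SS
S/II-1 ? I-1×I-2: ss|Ss|SS
S/II-2 aff ·: Ss|SS
S/II-3 ? I-1×I-2: ss|Ss|SS
S/III-1 ? II-1×II-2: ss|Ss|SS
⇒ S over [I-1,I-2,II-1,II-2,II-3,III-1]: 89 consistent

II-2 ∈ {Kk SS, Kk Ss, kk SS, kk Ss}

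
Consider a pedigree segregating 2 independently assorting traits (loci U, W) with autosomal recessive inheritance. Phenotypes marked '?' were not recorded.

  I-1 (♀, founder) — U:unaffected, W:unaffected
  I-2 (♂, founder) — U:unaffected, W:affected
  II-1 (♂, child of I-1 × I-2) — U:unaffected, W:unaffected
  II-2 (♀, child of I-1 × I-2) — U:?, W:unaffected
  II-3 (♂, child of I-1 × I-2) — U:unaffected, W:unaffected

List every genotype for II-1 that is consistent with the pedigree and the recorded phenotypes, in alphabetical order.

II-1 ∈ {UU Ww, Uu Ww}

U/I-1 un ·: UU|Uu
U/I-2 un ·: UU|Uu
U/II-1 un I-1×I-2: UU|Uu
U/II-2 ? I-1×I-2: UU|Uu|uu
U/II-3 un I-1×I-2: UU|Uu
⇒ U over [I-1,I-2,II-1,II-2,II-3]: 29 consistent
W/I-1 un ·: WW|Ww
W/I-2 aff ·: ww
W/II-1 un I-1×I-2: Ww
W/II-2 un I-1×I-2: Ww
W/II-3 un I-1×I-2: Ww
⇒ W over [I-1,I-2,II-1,II-2,II-3]: 2 consistent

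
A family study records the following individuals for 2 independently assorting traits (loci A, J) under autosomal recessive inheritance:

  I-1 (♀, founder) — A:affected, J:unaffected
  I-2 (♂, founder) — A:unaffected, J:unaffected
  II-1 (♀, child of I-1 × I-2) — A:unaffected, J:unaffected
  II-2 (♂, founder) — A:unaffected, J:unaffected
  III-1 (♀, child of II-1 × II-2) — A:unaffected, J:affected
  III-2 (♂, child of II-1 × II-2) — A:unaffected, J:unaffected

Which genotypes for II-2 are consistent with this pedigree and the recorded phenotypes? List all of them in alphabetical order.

II-2 ∈ {AA Jj, Aa Jj}

A/I-1 aff ·: aa
A/I-2 un ·: AA|Aa
A/II-1 un I-1×I-2: Aa
A/II-2 un ·: AA|Aa
A/III-1 un II-1×II-2: AA|Aa
A/III-2 un II-1×II-2: AA|Aa
⇒ A over [I-1,I-2,II-1,II-2,III-1,III-2]: 16 consistent
J/I-1 un ·: JJ|Jj
J/I-2 un ·: JJ|Jj
J/II-1 un I-1×I-2: Jj
J/II-2 un ·: Jj
J/III-1 aff II-1×II-2: jj
J/III-2 un II-1×II-2: JJ|Jj
⇒ J over [I-1,I-2,II-1,II-2,III-1,III-2]: 6 consistent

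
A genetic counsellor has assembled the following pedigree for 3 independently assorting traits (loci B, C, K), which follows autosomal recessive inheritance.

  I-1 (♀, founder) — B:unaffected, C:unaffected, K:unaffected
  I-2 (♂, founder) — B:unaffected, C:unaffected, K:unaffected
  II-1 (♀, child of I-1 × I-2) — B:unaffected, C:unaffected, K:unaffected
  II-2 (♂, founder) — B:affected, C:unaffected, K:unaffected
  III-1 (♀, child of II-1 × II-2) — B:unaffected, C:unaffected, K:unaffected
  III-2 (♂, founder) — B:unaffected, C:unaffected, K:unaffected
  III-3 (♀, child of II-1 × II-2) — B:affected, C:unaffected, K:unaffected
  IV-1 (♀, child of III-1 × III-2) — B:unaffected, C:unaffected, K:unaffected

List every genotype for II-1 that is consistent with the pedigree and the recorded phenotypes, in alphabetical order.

II-1 ∈ {Bb CC KK, Bb CC Kk, Bb Cc KK, Bb Cc Kk}

B/I-1 un ·: BB|Bb
B/I-2 un ·: BB|Bb
B/II-1 un I-1×I-2: Bb
B/II-2 aff ·: bb
B/III-1 un II-1×II-2: Bb
B/III-2 un ·: BB|Bb
B/III-3 aff II-1×II-2: bb
B/IV-1 un III-1×III-2: BB|Bb
⇒ B over [I-1,I-2,II-1,II-2,III-1,III-2,III-3,IV-1]: 12 consistent
C/I-1 un ·: CC|Cc
C/I-2 un ·: CC|Cc
C/II-1 un I-1×I-2: CC|Cc
C/II-2 un ·: CC|Cc
C/III-1 un II-1×II-2: CC|Cc
C/III-2 un ·: CC|Cc
C/III-3 un II-1×II-2: CC|Cc
C/IV-1 un III-1×III-2: CC|Cc
⇒ C over [I-1,I-2,II-1,II-2,III-1,III-2,III-3,IV-1]: 152 consistent
K/I-1 un ·: KK|Kk
K/I-2 un ·: KK|Kk
K/II-1 un I-1×I-2: KK|Kk
K/II-2 un ·: KK|Kk
K/III-1 un II-1×II-2: KK|Kk
K/III-2 un ·: KK|Kk
K/III-3 un II-1×II-2: KK|Kk
K/IV-1 un III-1×III-2: KK|Kk
⇒ K over [I-1,I-2,II-1,II-2,III-1,III-2,III-3,IV-1]: 152 consistent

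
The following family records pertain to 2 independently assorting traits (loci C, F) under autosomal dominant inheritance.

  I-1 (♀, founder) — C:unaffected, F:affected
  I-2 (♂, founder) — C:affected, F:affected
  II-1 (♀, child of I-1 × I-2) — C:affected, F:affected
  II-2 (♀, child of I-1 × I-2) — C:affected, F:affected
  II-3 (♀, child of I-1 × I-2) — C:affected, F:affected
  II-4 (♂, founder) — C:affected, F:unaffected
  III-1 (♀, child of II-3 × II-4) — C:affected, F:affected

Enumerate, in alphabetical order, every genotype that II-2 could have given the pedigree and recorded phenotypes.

II-2 ∈ {Cc FF, Cc Ff}

C/I-1 un ·: cc
C/I-2 aff ·: Cc|CC
C/II-1 aff I-1×I-2: Cc
C/II-2 aff I-1×I-2: Cc
C/II-3 aff I-1×I-2: Cc
C/II-4 aff ·: Cc|CC
C/III-1 aff II-3×II-4: Cc|CC
⇒ C over [I-1,I-2,II-1,II-2,II-3,II-4,III-1]: 8 consistent
F/I-1 aff ·: Ff|FF
F/I-2 aff ·: Ff|FF
F/II-1 aff I-1×I-2: Ff|FF
F/II-2 aff I-1×I-2: Ff|FF
F/II-3 aff I-1×I-2: Ff|FF
F/II-4 un ·: ff
F/III-1 aff II-3×II-4: Ff
⇒ F over [I-1,I-2,II-1,II-2,II-3,II-4,III-1]: 25 consistent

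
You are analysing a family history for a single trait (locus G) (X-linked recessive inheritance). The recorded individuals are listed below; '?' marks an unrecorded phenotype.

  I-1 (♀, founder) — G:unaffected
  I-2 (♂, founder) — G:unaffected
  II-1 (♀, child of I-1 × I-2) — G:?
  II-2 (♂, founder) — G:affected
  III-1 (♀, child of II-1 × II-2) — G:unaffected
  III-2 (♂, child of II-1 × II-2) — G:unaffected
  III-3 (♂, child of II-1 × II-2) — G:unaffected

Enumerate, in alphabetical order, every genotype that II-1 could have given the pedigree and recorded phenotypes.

G/I-1 un ·: X^GX^G|X^GX^g
G/I-2 un ·: X^GY
G/II-1 ? I-1×I-2: X^GX^G|X^GX^g
G/II-2 aff ·: X^gY
G/III-1 un II-1×II-2: X^GX^g
G/III-2 un II-1×II-2: X^GY
G/III-3 un II-1×II-2: X^GY
⇒ G over [I-1,I-2,II-1,II-2,III-1,III-2,III-3]: 3 consistent

II-1 ∈ {X^GX^G, X^GX^g}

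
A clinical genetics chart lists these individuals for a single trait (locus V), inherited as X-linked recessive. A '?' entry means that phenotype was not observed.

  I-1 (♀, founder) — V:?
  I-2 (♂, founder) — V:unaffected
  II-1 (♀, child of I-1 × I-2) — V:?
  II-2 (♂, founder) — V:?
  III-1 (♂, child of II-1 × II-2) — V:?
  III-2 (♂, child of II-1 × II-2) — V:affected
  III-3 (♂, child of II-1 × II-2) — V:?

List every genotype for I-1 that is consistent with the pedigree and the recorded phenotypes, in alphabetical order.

I-1 ∈ {X^VX^v, X^vX^v}

V/I-1 ? ·: X^VX^v|X^vX^v
V/I-2 un ·: X^VY
V/II-1 ? I-1×I-2: X^VX^v
V/II-2 ? ·: X^VY|X^vY
V/III-1 ? II-1×II-2: X^VY|X^vY
V/III-2 aff II-1×II-2: X^vY
V/III-3 ? II-1×II-2: X^VY|X^vY
⇒ V over [I-1,I-2,II-1,II-2,III-1,III-2,III-3]: 16 consistent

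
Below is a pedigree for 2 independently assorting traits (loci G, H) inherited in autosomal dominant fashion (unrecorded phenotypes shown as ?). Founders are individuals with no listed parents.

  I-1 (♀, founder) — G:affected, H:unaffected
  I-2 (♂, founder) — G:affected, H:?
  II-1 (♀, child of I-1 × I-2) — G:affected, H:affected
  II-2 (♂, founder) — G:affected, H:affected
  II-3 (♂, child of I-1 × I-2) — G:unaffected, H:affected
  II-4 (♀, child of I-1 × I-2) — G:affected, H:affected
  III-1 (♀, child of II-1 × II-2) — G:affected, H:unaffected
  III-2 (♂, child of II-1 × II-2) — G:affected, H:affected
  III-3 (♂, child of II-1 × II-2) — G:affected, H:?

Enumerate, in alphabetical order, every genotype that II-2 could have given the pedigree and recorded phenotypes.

II-2 ∈ {GG Hh, Gg Hh}

G/I-1 aff ·: Gg
G/I-2 aff ·: Gg
G/II-1 aff I-1×I-2: Gg|GG
G/II-2 aff ·: Gg|GG
G/II-3 un I-1×I-2: gg
G/II-4 aff I-1×I-2: Gg|GG
G/III-1 aff II-1×II-2: Gg|GG
G/III-2 aff II-1×II-2: Gg|GG
G/III-3 aff II-1×II-2: Gg|GG
⇒ G over [I-1,I-2,II-1,II-2,II-3,II-4,III-1,III-2,III-3]: 50 consistent
H/I-1 un ·: hh
H/I-2 ? ·: Hh|HH
H/II-1 aff I-1×I-2: Hh
H/II-2 aff ·: Hh
H/II-3 aff I-1×I-2: Hh
H/II-4 aff I-1×I-2: Hh
H/III-1 un II-1×II-2: hh
H/III-2 aff II-1×II-2: Hh|HH
H/III-3 ? II-1×II-2: hh|Hh|HH
⇒ H over [I-1,I-2,II-1,II-2,II-3,II-4,III-1,III-2,III-3]: 12 consistent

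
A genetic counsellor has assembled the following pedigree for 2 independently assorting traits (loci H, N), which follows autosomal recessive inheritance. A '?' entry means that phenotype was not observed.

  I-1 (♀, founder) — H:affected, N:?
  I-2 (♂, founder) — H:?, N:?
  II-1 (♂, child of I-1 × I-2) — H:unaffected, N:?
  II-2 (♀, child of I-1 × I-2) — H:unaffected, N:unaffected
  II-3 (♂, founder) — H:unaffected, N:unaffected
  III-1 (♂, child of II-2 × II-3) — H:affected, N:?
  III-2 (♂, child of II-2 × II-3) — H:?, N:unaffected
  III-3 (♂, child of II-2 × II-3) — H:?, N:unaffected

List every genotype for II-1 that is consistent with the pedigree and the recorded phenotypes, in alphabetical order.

II-1 ∈ {Hh NN, Hh Nn, Hh nn}

H/I-1 aff ·: hh
H/I-2 ? ·: HH|Hh
H/II-1 un I-1×I-2: Hh
H/II-2 un I-1×I-2: Hh
H/II-3 un ·: Hh
H/III-1 aff II-2×II-3: hh
H/III-2 ? II-2×II-3: HH|Hh|hh
H/III-3 ? II-2×II-3: HH|Hh|hh
⇒ H over [I-1,I-2,II-1,II-2,II-3,III-1,III-2,III-3]: 18 consistent
N/I-1 ? ·: NN|Nn|nn
N/I-2 ? ·: NN|Nn|nn
N/II-1 ? I-1×I-2: NN|Nn|nn
N/II-2 un I-1×I-2: NN|Nn
N/II-3 un ·: NN|Nn
N/III-1 ? II-2×II-3: NN|Nn|nn
N/III-2 un II-2×II-3: NN|Nn
N/III-3 un II-2×II-3: NN|Nn
⇒ N over [I-1,I-2,II-1,II-2,II-3,III-1,III-2,III-3]: 332 consistent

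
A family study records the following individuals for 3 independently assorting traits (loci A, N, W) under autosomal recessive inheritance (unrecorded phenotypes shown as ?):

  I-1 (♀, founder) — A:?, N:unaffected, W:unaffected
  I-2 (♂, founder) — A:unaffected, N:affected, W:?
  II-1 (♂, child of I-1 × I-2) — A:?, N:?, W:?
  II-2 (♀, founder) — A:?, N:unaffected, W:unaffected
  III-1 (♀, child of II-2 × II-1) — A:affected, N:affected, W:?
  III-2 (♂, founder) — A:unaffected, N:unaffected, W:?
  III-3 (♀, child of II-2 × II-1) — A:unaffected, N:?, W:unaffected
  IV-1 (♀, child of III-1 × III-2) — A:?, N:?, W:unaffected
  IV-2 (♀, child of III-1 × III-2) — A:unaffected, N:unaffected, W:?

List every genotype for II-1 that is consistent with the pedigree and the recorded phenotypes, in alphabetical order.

II-1 ∈ {Aa Nn WW, Aa Nn Ww, Aa Nn ww, Aa nn WW, Aa nn Ww, Aa nn ww, aa Nn WW, aa Nn Ww, aa Nn ww, aa nn WW, aa nn Ww, aa nn ww}

A/I-1 ? ·: AA|Aa|aa
A/I-2 un ·: AA|Aa
A/II-1 ? I-1×I-2: Aa|aa
A/II-2 ? ·: Aa|aa
A/III-1 aff II-2×II-1: aa
A/III-2 un ·: AA|Aa
A/III-3 un II-2×II-1: AA|Aa
A/IV-1 ? III-1×III-2: Aa|aa
A/IV-2 un III-1×III-2: Aa
⇒ A over [I-1,I-2,II-1,II-2,III-1,III-2,III-3,IV-1,IV-2]: 51 consistent
N/I-1 un ·: NN|Nn
N/I-2 aff ·: nn
N/II-1 ? I-1×I-2: Nn|nn
N/II-2 un ·: Nn
N/III-1 aff II-2×II-1: nn
N/III-2 un ·: NN|Nn
N/III-3 ? II-2×II-1: NN|Nn|nn
N/IV-1 ? III-1×III-2: Nn|nn
N/IV-2 un III-1×III-2: Nn
⇒ N over [I-1,I-2,II-1,II-2,III-1,III-2,III-3,IV-1,IV-2]: 24 consistent
W/I-1 un ·: WW|Ww
W/I-2 ? ·: WW|Ww|ww
W/II-1 ? I-1×I-2: WW|Ww|ww
W/II-2 un ·: WW|Ww
W/III-1 ? II-2×II-1: WW|Ww|ww
W/III-2 ? ·: WW|Ww|ww
W/III-3 un II-2×II-1: WW|Ww
W/IV-1 un III-1×III-2: WW|Ww
W/IV-2 ? III-1×III-2: WW|Ww|ww
⇒ W over [I-1,I-2,II-1,II-2,III-1,III-2,III-3,IV-1,IV-2]: 612 consistent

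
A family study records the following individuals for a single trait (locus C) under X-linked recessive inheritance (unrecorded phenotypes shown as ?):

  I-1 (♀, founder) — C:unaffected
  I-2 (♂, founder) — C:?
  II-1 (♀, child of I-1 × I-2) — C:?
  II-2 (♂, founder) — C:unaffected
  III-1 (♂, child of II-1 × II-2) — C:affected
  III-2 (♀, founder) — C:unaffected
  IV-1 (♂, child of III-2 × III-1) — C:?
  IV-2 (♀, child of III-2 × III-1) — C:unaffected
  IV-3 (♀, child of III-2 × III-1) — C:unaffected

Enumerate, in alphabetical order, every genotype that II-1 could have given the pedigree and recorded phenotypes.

C/I-1 un ·: X^CX^C|X^CX^c
C/I-2 ? ·: X^CY|X^cY
C/II-1 ? I-1×I-2: X^CX^c|X^cX^c
C/II-2 un ·: X^CY
C/III-1 aff II-1×II-2: X^cY
C/III-2 un ·: X^CX^C|X^CX^c
C/IV-1 ? III-2×III-1: X^CY|X^cY
C/IV-2 un III-2×III-1: X^CX^c
C/IV-3 un III-2×III-1: X^CX^c
⇒ C over [I-1,I-2,II-1,II-2,III-1,III-2,IV-1,IV-2,IV-3]: 12 consistent

II-1 ∈ {X^CX^c, X^cX^c}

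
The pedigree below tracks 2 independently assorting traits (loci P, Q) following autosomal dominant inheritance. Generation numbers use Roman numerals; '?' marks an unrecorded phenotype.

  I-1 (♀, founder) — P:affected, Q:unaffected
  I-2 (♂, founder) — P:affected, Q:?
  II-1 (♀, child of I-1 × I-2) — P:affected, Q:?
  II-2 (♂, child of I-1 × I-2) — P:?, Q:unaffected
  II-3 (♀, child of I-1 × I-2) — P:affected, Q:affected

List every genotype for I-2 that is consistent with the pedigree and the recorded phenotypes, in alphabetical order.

P/I-1 aff ·: Pp|PP
P/I-2 aff ·: Pp|PP
P/II-1 aff I-1×I-2: Pp|PP
P/II-2 ? I-1×I-2: pp|Pp|PP
P/II-3 aff I-1×I-2: Pp|PP
⇒ P over [I-1,I-2,II-1,II-2,II-3]: 29 consistent
Q/I-1 un ·: qq
Q/I-2 ? ·: Qq
Q/II-1 ? I-1×I-2: qq|Qq
Q/II-2 un I-1×I-2: qq
Q/II-3 aff I-1×I-2: Qq
⇒ Q over [I-1,I-2,II-1,II-2,II-3]: 2 consistent

I-2 ∈ {PP Qq, Pp Qq}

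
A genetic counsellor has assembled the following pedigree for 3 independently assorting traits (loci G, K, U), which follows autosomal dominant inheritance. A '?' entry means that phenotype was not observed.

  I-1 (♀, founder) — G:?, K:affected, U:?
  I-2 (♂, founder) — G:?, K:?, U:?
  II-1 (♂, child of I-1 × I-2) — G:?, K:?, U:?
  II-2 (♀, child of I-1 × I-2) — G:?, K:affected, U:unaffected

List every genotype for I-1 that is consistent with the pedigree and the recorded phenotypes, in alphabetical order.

I-1 ∈ {GG KK Uu, GG KK uu, GG Kk Uu, GG Kk uu, Gg KK Uu, Gg KK uu, Gg Kk Uu, Gg Kk uu, gg KK Uu, gg KK uu, gg Kk Uu, gg Kk uu}

G/I-1 ? ·: gg|Gg|GG
G/I-2 ? ·: gg|Gg|GG
G/II-1 ? I-1×I-2: gg|Gg|GG
G/II-2 ? I-1×I-2: gg|Gg|GG
⇒ G over [I-1,I-2,II-1,II-2]: 29 consistent
K/I-1 aff ·: Kk|KK
K/I-2 ? ·: kk|Kk|KK
K/II-1 ? I-1×I-2: kk|Kk|KK
K/II-2 aff I-1×I-2: Kk|KK
⇒ K over [I-1,I-2,II-1,II-2]: 18 consistent
U/I-1 ? ·: uu|Uu
U/I-2 ? ·: uu|Uu
U/II-1 ? I-1×I-2: uu|Uu|UU
U/II-2 un I-1×I-2: uu
⇒ U over [I-1,I-2,II-1,II-2]: 8 consistent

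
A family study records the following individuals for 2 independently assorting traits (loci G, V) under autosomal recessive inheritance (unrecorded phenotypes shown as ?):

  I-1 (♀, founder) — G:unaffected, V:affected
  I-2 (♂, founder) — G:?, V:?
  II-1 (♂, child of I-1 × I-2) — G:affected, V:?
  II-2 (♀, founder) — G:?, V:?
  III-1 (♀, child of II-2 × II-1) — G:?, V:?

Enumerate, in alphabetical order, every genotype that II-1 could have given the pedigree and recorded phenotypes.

II-1 ∈ {gg Vv, gg vv}

G/I-1 un ·: Gg
G/I-2 ? ·: Gg|gg
G/II-1 aff I-1×I-2: gg
G/II-2 ? ·: GG|Gg|gg
G/III-1 ? II-2×II-1: Gg|gg
⇒ G over [I-1,I-2,II-1,II-2,III-1]: 8 consistent
V/I-1 aff ·: vv
V/I-2 ? ·: VV|Vv|vv
V/II-1 ? I-1×I-2: Vv|vv
V/II-2 ? ·: VV|Vv|vv
V/III-1 ? II-2×II-1: VV|Vv|vv
⇒ V over [I-1,I-2,II-1,II-2,III-1]: 22 consistent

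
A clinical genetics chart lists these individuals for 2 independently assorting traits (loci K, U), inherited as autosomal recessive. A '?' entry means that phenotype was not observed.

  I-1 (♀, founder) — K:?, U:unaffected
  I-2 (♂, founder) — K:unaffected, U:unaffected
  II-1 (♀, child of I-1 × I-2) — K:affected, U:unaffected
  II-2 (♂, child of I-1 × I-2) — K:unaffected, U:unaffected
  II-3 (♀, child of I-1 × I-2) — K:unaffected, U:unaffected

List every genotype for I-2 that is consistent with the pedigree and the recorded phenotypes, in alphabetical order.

I-2 ∈ {Kk UU, Kk Uu}

K/I-1 ? ·: Kk|kk
K/I-2 un ·: Kk
K/II-1 aff I-1×I-2: kk
K/II-2 un I-1×I-2: KK|Kk
K/II-3 un I-1×I-2: KK|Kk
⇒ K over [I-1,I-2,II-1,II-2,II-3]: 5 consistent
U/I-1 un ·: UU|Uu
U/I-2 un ·: UU|Uu
U/II-1 un I-1×I-2: UU|Uu
U/II-2 un I-1×I-2: UU|Uu
U/II-3 un I-1×I-2: UU|Uu
⇒ U over [I-1,I-2,II-1,II-2,II-3]: 25 consistent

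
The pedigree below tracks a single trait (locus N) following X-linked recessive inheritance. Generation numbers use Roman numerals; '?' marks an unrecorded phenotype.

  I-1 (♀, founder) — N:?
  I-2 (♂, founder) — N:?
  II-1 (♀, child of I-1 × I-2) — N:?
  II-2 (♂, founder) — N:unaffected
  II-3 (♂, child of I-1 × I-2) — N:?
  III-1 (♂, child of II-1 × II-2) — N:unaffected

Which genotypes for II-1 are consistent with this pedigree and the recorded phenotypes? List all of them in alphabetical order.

II-1 ∈ {X^NX^N, X^NX^n}

N/I-1 ? ·: X^NX^N|X^NX^n|X^nX^n
N/I-2 ? ·: X^NY|X^nY
N/II-1 ? I-1×I-2: X^NX^N|X^NX^n
N/II-2 un ·: X^NY
N/II-3 ? I-1×I-2: X^NY|X^nY
N/III-1 un II-1×II-2: X^NY
⇒ N over [I-1,I-2,II-1,II-2,II-3,III-1]: 9 consistent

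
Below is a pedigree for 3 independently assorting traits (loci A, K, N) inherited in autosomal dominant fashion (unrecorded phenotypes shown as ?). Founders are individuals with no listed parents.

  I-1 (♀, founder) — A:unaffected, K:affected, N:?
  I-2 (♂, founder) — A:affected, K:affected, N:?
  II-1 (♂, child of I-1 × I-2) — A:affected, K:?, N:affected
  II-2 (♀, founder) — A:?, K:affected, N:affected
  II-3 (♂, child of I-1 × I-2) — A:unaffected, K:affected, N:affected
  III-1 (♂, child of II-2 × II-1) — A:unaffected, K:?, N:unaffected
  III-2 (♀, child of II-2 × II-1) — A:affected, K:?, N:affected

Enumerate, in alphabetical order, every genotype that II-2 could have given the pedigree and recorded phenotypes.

A/I-1 un ·: aa
A/I-2 aff ·: Aa
A/II-1 aff I-1×I-2: Aa
A/II-2 ? ·: aa|Aa
A/II-3 un I-1×I-2: aa
A/III-1 un II-2×II-1: aa
A/III-2 aff II-2×II-1: Aa|AA
⇒ A over [I-1,I-2,II-1,II-2,II-3,III-1,III-2]: 3 consistent
K/I-1 aff ·: Kk|KK
K/I-2 aff ·: Kk|KK
K/II-1 ? I-1×I-2: kk|Kk|KK
K/II-2 aff ·: Kk|KK
K/II-3 aff I-1×I-2: Kk|KK
K/III-1 ? II-2×II-1: kk|Kk|KK
K/III-2 ? II-2×II-1: kk|Kk|KK
⇒ K over [I-1,I-2,II-1,II-2,II-3,III-1,III-2]: 123 consistent
N/I-1 ? ·: nn|Nn|NN
N/I-2 ? ·: nn|Nn|NN
N/II-1 aff I-1×I-2: Nn
N/II-2 aff ·: Nn
N/II-3 aff I-1×I-2: Nn|NN
N/III-1 un II-2×II-1: nn
N/III-2 aff II-2×II-1: Nn|NN
⇒ N over [I-1,I-2,II-1,II-2,II-3,III-1,III-2]: 20 consistent

II-2 ∈ {Aa KK Nn, Aa Kk Nn, aa KK Nn, aa Kk Nn}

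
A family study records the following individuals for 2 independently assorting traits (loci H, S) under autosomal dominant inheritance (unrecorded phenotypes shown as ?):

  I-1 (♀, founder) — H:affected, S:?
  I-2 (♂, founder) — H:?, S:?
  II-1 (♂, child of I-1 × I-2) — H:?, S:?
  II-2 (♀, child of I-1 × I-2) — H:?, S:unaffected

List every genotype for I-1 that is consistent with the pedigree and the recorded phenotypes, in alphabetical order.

H/I-1 aff ·: Hh|HH
H/I-2 ? ·: hh|Hh|HH
H/II-1 ? I-1×I-2: hh|Hh|HH
H/II-2 ? I-1×I-2: hh|Hh|HH
⇒ H over [I-1,I-2,II-1,II-2]: 23 consistent
S/I-1 ? ·: ss|Ss
S/I-2 ? ·: ss|Ss
S/II-1 ? I-1×I-2: ss|Ss|SS
S/II-2 un I-1×I-2: ss
⇒ S over [I-1,I-2,II-1,II-2]: 8 consistent

I-1 ∈ {HH Ss, HH ss, Hh Ss, Hh ss}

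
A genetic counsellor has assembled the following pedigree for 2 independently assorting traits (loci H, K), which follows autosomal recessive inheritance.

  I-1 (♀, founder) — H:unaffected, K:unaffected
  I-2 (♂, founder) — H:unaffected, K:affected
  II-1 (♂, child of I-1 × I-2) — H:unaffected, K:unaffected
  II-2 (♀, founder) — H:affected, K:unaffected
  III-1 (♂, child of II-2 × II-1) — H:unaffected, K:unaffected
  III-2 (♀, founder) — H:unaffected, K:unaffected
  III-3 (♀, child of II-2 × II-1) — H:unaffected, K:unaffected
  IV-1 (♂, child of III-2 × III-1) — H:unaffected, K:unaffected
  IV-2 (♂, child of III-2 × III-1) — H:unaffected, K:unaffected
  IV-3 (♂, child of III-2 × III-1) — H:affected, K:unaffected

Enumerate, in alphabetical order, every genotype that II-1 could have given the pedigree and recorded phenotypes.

II-1 ∈ {HH Kk, Hh Kk}

H/I-1 un ·: HH|Hh
H/I-2 un ·: HH|Hh
H/II-1 un I-1×I-2: HH|Hh
H/II-2 aff ·: hh
H/III-1 un II-2×II-1: Hh
H/III-2 un ·: Hh
H/III-3 un II-2×II-1: Hh
H/IV-1 un III-2×III-1: HH|Hh
H/IV-2 un III-2×III-1: HH|Hh
H/IV-3 aff III-2×III-1: hh
⇒ H over [I-1,I-2,II-1,II-2,III-1,III-2,III-3,IV-1,IV-2,IV-3]: 28 consistent
K/I-1 un ·: KK|Kk
K/I-2 aff ·: kk
K/II-1 un I-1×I-2: Kk
K/II-2 un ·: KK|Kk
K/III-1 un II-2×II-1: KK|Kk
K/III-2 un ·: KK|Kk
K/III-3 un II-2×II-1: KK|Kk
K/IV-1 un III-2×III-1: KK|Kk
K/IV-2 un III-2×III-1: KK|Kk
K/IV-3 un III-2×III-1: KK|Kk
⇒ K over [I-1,I-2,II-1,II-2,III-1,III-2,III-3,IV-1,IV-2,IV-3]: 200 consistent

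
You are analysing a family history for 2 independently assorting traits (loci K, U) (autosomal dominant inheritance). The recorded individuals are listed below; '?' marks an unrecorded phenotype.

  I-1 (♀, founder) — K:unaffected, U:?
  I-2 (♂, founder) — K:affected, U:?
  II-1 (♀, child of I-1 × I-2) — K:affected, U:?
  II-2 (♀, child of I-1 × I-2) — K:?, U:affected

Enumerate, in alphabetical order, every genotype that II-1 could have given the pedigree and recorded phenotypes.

K/I-1 un ·: kk
K/I-2 aff ·: Kk|KK
K/II-1 aff I-1×I-2: Kk
K/II-2 ? I-1×I-2: kk|Kk
⇒ K over [I-1,I-2,II-1,II-2]: 3 consistent
U/I-1 ? ·: uu|Uu|UU
U/I-2 ? ·: uu|Uu|UU
U/II-1 ? I-1×I-2: uu|Uu|UU
U/II-2 aff I-1×I-2: Uu|UU
⇒ U over [I-1,I-2,II-1,II-2]: 21 consistent

II-1 ∈ {Kk UU, Kk Uu, Kk uu}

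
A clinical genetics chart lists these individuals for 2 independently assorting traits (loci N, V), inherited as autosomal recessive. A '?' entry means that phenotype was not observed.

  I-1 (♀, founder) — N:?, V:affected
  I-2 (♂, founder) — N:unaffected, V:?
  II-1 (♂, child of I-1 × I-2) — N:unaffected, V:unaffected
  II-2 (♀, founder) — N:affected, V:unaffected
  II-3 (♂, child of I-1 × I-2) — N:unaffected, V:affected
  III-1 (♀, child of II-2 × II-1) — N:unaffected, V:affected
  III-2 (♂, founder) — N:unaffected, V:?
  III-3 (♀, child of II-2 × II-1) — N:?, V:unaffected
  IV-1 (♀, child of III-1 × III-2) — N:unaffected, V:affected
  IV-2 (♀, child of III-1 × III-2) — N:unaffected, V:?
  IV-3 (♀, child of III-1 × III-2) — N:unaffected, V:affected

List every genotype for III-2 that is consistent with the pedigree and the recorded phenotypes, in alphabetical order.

III-2 ∈ {NN Vv, NN vv, Nn Vv, Nn vv}

N/I-1 ? ·: NN|Nn|nn
N/I-2 un ·: NN|Nn
N/II-1 un I-1×I-2: NN|Nn
N/II-2 aff ·: nn
N/II-3 un I-1×I-2: NN|Nn
N/III-1 un II-2×II-1: Nn
N/III-2 un ·: NN|Nn
N/III-3 ? II-2×II-1: Nn|nn
N/IV-1 un III-1×III-2: NN|Nn
N/IV-2 un III-1×III-2: NN|Nn
N/IV-3 un III-1×III-2: NN|Nn
⇒ N over [I-1,I-2,II-1,II-2,II-3,III-1,III-2,III-3,IV-1,IV-2,IV-3]: 368 consistent
V/I-1 aff ·: vv
V/I-2 ? ·: Vv
V/II-1 un I-1×I-2: Vv
V/II-2 un ·: Vv
V/II-3 aff I-1×I-2: vv
V/III-1 aff II-2×II-1: vv
V/III-2 ? ·: Vv|vv
V/III-3 un II-2×II-1: VV|Vv
V/IV-1 aff III-1×III-2: vv
V/IV-2 ? III-1×III-2: Vv|vv
V/IV-3 aff III-1×III-2: vv
⇒ V over [I-1,I-2,II-1,II-2,II-3,III-1,III-2,III-3,IV-1,IV-2,IV-3]: 6 consistent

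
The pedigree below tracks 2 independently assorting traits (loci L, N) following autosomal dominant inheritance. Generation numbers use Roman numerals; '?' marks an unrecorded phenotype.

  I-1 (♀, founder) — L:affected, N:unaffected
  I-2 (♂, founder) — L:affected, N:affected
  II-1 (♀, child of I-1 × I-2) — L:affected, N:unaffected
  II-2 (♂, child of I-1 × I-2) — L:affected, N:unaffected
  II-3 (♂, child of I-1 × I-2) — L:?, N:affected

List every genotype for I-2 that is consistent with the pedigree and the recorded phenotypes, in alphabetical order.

L/I-1 aff ·: Ll|LL
L/I-2 aff ·: Ll|LL
L/II-1 aff I-1×I-2: Ll|LL
L/II-2 aff I-1×I-2: Ll|LL
L/II-3 ? I-1×I-2: ll|Ll|LL
⇒ L over [I-1,I-2,II-1,II-2,II-3]: 29 consistent
N/I-1 un ·: nn
N/I-2 aff ·: Nn
N/II-1 un I-1×I-2: nn
N/II-2 un I-1×I-2: nn
N/II-3 aff I-1×I-2: Nn
⇒ N over [I-1,I-2,II-1,II-2,II-3]: 1 consistent

I-2 ∈ {LL Nn, Ll Nn}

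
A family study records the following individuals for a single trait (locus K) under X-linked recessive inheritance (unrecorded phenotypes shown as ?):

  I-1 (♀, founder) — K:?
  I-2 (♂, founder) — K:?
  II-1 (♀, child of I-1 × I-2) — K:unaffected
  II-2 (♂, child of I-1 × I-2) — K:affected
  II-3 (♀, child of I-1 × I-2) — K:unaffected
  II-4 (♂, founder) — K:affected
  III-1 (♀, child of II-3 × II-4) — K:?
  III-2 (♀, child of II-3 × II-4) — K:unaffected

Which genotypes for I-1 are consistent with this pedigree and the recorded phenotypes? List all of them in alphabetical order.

I-1 ∈ {X^KX^k, X^kX^k}

K/I-1 ? ·: X^KX^k|X^kX^k
K/I-2 ? ·: X^KY|X^kY
K/II-1 un I-1×I-2: X^KX^K|X^KX^k
K/II-2 aff I-1×I-2: X^kY
K/II-3 un I-1×I-2: X^KX^K|X^KX^k
K/II-4 aff ·: X^kY
K/III-1 ? II-3×II-4: X^KX^k|X^kX^k
K/III-2 un II-3×II-4: X^KX^k
⇒ K over [I-1,I-2,II-1,II-2,II-3,II-4,III-1,III-2]: 10 consistent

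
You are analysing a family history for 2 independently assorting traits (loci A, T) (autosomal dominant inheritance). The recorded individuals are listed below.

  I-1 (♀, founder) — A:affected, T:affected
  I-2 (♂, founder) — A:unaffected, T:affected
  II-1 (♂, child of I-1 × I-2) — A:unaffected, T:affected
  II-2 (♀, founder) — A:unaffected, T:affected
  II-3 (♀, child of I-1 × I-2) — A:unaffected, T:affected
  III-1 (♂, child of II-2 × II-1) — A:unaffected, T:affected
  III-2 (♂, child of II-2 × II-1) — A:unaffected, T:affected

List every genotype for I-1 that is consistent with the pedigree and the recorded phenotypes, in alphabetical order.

I-1 ∈ {Aa TT, Aa Tt}

A/I-1 aff ·: Aa
A/I-2 un ·: aa
A/II-1 un I-1×I-2: aa
A/II-2 un ·: aa
A/II-3 un I-1×I-2: aa
A/III-1 un II-2×II-1: aa
A/III-2 un II-2×II-1: aa
⇒ A over [I-1,I-2,II-1,II-2,II-3,III-1,III-2]: 1 consistent
T/I-1 aff ·: Tt|TT
T/I-2 aff ·: Tt|TT
T/II-1 aff I-1×I-2: Tt|TT
T/II-2 aff ·: Tt|TT
T/II-3 aff I-1×I-2: Tt|TT
T/III-1 aff II-2×II-1: Tt|TT
T/III-2 aff II-2×II-1: Tt|TT
⇒ T over [I-1,I-2,II-1,II-2,II-3,III-1,III-2]: 83 consistent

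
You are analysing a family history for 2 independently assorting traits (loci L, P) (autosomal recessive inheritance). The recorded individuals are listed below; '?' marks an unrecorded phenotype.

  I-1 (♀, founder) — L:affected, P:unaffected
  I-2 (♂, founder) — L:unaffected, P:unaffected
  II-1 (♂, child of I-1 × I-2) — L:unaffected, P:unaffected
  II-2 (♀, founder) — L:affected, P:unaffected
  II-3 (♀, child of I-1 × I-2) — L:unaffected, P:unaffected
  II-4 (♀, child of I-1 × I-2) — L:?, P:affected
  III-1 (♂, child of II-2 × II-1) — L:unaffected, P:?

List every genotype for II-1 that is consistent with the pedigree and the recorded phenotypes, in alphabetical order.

L/I-1 aff ·: ll
L/I-2 un ·: LL|Ll
L/II-1 un I-1×I-2: Ll
L/II-2 aff ·: ll
L/II-3 un I-1×I-2: Ll
L/II-4 ? I-1×I-2: Ll|ll
L/III-1 un II-2×II-1: Ll
⇒ L over [I-1,I-2,II-1,II-2,II-3,II-4,III-1]: 3 consistent
P/I-1 un ·: Pp
P/I-2 un ·: Pp
P/II-1 un I-1×I-2: PP|Pp
P/II-2 un ·: PP|Pp
P/II-3 un I-1×I-2: PP|Pp
P/II-4 aff I-1×I-2: pp
P/III-1 ? II-2×II-1: PP|Pp|pp
⇒ P over [I-1,I-2,II-1,II-2,II-3,II-4,III-1]: 16 consistent

II-1 ∈ {Ll PP, Ll Pp}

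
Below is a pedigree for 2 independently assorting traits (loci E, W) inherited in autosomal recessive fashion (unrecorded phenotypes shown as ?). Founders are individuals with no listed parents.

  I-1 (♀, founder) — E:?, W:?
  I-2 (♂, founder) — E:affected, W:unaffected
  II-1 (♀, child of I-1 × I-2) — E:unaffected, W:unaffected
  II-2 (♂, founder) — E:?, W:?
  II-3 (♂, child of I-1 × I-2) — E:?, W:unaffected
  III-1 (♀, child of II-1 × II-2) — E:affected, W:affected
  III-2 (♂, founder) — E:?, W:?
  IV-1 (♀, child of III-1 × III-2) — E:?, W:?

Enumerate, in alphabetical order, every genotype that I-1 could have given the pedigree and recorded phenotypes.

I-1 ∈ {EE WW, EE Ww, EE ww, Ee WW, Ee Ww, Ee ww}

E/I-1 ? ·: EE|Ee
E/I-2 aff ·: ee
E/II-1 un I-1×I-2: Ee
E/II-2 ? ·: Ee|ee
E/II-3 ? I-1×I-2: Ee|ee
E/III-1 aff II-1×II-2: ee
E/III-2 ? ·: EE|Ee|ee
E/IV-1 ? III-1×III-2: Ee|ee
⇒ E over [I-1,I-2,II-1,II-2,II-3,III-1,III-2,IV-1]: 24 consistent
W/I-1 ? ·: WW|Ww|ww
W/I-2 un ·: WW|Ww
W/II-1 un I-1×I-2: Ww
W/II-2 ? ·: Ww|ww
W/II-3 un I-1×I-2: WW|Ww
W/III-1 aff II-1×II-2: ww
W/III-2 ? ·: WW|Ww|ww
W/IV-1 ? III-1×III-2: Ww|ww
⇒ W over [I-1,I-2,II-1,II-2,II-3,III-1,III-2,IV-1]: 64 consistent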